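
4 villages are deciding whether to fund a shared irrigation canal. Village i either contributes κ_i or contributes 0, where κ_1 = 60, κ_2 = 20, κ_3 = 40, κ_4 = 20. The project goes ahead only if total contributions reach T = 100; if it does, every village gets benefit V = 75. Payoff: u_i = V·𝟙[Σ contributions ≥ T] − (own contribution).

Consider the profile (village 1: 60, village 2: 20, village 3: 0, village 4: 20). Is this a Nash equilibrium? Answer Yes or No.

Yes

Total = 100 ≥ 100: provided.
Village 1 (pledges 60, payoff 15): dropping to 0 → total 40, payoff 0. No gain.
Village 2 (pledges 20, payoff 55): dropping to 0 → total 80, payoff 0. No gain.
Village 3 (pledges 0, payoff 75): pledging 40 → total 140, payoff 35. No gain.
Village 4 (pledges 20, payoff 55): dropping to 0 → total 80, payoff 0. No gain.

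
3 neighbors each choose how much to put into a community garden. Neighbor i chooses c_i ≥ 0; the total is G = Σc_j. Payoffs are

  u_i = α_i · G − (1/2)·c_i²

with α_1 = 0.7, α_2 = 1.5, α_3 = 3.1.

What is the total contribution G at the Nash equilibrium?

5.3

Neighbor i's FOC: ∂u_i/∂c_i = α_i − c_i = 0, so c_i* = α_i.
NE contributions = (0.7, 1.5, 3.1); G = 5.3.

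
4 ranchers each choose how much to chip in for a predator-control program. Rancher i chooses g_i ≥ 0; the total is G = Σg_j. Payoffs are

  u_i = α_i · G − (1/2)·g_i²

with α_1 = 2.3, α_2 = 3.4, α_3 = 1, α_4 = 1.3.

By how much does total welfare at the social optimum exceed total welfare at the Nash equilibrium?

Rancher i's FOC: ∂u_i/∂g_i = α_i − g_i = 0, so g_i* = α_i.
NE contributions = (2.3, 3.4, 1, 1.3); G = 8.
W^NE = (Σα)·G − ½Σα_i² = 8² − ½·19.54 = 54.23.
Planner sets g_i = Σα_j = 8 for every i, so G^SO = 4·8 = 32.
W^SO = (Σα)·G^SO − ½·4·(Σα)² = (4/2)·8² = 128.
Deadweight loss = W^SO − W^NE = 73.77.

73.77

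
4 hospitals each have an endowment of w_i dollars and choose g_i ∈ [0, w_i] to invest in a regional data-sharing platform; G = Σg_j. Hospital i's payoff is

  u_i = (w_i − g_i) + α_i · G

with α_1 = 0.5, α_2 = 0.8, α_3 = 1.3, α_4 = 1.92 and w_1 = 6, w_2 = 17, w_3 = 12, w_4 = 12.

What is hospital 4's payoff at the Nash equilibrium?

∂u_i/∂g_i = α_i − 1, so hospital i contributes w_i if α_i > 1, else 0.
α_i > 1 for i ∈ {3, 4}; NE contributions (0, 0, 12, 12), G = 24.
u_4 = (12 − 12) + 1.92·24 = 46.08.

46.08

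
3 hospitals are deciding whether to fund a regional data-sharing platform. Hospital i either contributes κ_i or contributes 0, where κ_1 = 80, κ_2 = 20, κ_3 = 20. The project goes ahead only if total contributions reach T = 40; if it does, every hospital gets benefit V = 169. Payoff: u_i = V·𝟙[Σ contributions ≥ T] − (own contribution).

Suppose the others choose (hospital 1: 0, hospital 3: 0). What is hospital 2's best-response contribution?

0

Others' total = 0. Even contributing 20 gives 20 < 40: no benefit either way.
Best response: 0.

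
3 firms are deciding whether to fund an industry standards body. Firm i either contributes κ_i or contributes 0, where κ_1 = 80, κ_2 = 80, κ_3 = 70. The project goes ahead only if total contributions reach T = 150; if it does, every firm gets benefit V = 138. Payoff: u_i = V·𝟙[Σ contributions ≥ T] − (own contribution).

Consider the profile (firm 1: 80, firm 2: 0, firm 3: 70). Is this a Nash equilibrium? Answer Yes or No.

Yes

Total = 150 ≥ 150: provided.
Firm 1 (pledges 80, payoff 58): dropping to 0 → total 70, payoff 0. No gain.
Firm 2 (pledges 0, payoff 138): pledging 80 → total 230, payoff 58. No gain.
Firm 3 (pledges 70, payoff 68): dropping to 0 → total 80, payoff 0. No gain.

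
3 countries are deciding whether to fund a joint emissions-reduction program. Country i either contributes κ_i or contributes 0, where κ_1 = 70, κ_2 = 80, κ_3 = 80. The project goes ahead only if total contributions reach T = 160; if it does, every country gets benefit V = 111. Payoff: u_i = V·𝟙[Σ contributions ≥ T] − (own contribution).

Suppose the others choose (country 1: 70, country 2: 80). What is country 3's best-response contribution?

Others' total = 150. Contributing 80 brings total to 230 ≥ 160: gain V − κ_3 = 31.
Best response: 80.

80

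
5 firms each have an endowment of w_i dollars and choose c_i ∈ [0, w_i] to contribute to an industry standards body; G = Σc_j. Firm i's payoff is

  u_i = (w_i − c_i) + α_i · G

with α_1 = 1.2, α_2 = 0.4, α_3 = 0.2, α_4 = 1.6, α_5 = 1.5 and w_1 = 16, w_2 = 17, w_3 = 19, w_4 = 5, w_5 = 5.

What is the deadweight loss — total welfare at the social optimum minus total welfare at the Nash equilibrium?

140.4

∂u_i/∂c_i = α_i − 1, so firm i contributes w_i if α_i > 1, else 0.
α_i > 1 for i ∈ {1, 4, 5}; NE contributions (16, 0, 0, 5, 5), G = 26.
W^NE = Σw_i − G^NE + (Σα_i)·G^NE = 62 + 3.9·26 = 163.4.
Planner: ∂(Σu_j)/∂c_i = Σα_j − 1 = 3.9 > 0, so everyone contributes w_i; G^SO = 62, W^SO = 62 + 3.9·62 = 303.8.
Deadweight loss = 140.4.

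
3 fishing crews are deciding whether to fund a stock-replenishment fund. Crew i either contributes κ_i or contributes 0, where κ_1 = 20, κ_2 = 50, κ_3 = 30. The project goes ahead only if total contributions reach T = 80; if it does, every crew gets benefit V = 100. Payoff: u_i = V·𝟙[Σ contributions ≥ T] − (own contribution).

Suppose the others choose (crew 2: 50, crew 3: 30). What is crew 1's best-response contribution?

Others' total = 80 ≥ 80; contributing adds cost 20 for no extra benefit.
Best response: 0.

0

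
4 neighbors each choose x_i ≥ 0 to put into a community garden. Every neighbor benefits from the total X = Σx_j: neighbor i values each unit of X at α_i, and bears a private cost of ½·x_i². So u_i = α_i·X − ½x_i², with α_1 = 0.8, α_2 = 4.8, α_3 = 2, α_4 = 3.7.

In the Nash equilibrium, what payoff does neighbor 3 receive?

20.6

Neighbor i's FOC: ∂u_i/∂x_i = α_i − x_i = 0, so x_i* = α_i.
NE contributions = (0.8, 4.8, 2, 3.7); X = 11.3.
u_3 = α_3·X − ½·(x_3)² = 2·11.3 − ½·2² = 20.6.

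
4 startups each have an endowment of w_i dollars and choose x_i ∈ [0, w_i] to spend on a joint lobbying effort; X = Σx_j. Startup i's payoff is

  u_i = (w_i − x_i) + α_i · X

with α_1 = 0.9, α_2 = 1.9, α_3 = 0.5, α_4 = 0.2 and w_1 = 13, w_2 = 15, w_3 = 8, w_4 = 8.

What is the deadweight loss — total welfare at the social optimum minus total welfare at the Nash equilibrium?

∂u_i/∂x_i = α_i − 1, so startup i contributes w_i if α_i > 1, else 0.
α_i > 1 for i ∈ {2}; NE contributions (0, 15, 0, 0), X = 15.
W^NE = Σw_i − X^NE + (Σα_i)·X^NE = 44 + 2.5·15 = 81.5.
Planner: ∂(Σu_j)/∂x_i = Σα_j − 1 = 2.5 > 0, so everyone contributes w_i; X^SO = 44, W^SO = 44 + 2.5·44 = 154.
Deadweight loss = 72.5.

72.5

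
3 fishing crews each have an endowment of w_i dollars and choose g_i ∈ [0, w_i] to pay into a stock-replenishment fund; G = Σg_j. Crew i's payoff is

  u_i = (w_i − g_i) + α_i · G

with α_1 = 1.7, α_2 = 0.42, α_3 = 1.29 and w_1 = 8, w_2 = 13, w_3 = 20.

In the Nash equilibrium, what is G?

28

∂u_i/∂g_i = α_i − 1, so crew i contributes w_i if α_i > 1, else 0.
α_i > 1 for i ∈ {1, 3}; NE contributions (8, 0, 20), G = 28.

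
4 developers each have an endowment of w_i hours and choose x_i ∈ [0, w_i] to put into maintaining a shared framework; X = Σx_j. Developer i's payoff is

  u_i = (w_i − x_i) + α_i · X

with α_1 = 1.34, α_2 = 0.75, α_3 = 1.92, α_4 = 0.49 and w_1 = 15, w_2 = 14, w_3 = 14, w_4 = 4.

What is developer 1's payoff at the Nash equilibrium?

38.86

∂u_i/∂x_i = α_i − 1, so developer i contributes w_i if α_i > 1, else 0.
α_i > 1 for i ∈ {1, 3}; NE contributions (15, 0, 14, 0), X = 29.
u_1 = (15 − 15) + 1.34·29 = 38.86.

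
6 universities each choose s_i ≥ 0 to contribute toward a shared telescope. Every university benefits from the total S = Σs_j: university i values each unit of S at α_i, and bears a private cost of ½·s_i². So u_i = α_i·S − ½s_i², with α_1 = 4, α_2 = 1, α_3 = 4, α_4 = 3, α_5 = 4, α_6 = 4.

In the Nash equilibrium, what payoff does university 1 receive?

University i's FOC: ∂u_i/∂s_i = α_i − s_i = 0, so s_i* = α_i.
NE contributions = (4, 1, 4, 3, 4, 4); S = 20.
u_1 = α_1·S − ½·(s_1)² = 4·20 − ½·4² = 72.

72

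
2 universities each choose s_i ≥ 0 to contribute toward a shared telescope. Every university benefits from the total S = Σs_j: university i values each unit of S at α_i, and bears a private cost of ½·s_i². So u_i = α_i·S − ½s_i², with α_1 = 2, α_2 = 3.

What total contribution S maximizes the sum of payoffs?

Planner FOC: ∂(Σu_j)/∂s_i = (Σα_j) − s_i = 0, so s_i^SO = Σα_j = 5 for every i; S^SO = 10.

10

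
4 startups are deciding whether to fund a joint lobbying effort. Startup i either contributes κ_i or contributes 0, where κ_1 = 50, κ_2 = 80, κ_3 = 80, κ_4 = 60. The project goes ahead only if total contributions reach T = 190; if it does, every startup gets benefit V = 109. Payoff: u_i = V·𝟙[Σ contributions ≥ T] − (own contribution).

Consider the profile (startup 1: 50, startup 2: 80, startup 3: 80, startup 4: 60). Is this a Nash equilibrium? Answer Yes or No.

No

Total = 270 ≥ 190: provided.
Startup 1 (pledges 50, payoff 59): dropping to 0 → total 220, payoff 109. Profitable deviation.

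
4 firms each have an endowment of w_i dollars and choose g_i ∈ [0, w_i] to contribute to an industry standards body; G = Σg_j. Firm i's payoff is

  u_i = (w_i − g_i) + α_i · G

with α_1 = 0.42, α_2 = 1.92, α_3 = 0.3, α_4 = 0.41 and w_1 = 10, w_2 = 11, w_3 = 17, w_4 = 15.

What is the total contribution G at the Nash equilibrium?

11

∂u_i/∂g_i = α_i − 1, so firm i contributes w_i if α_i > 1, else 0.
α_i > 1 for i ∈ {2}; NE contributions (0, 11, 0, 0), G = 11.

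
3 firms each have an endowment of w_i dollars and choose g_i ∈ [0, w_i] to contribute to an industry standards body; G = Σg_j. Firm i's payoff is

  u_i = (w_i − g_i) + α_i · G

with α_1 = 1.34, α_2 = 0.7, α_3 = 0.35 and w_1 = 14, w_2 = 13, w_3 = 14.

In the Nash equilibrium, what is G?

14

∂u_i/∂g_i = α_i − 1, so firm i contributes w_i if α_i > 1, else 0.
α_i > 1 for i ∈ {1}; NE contributions (14, 0, 0), G = 14.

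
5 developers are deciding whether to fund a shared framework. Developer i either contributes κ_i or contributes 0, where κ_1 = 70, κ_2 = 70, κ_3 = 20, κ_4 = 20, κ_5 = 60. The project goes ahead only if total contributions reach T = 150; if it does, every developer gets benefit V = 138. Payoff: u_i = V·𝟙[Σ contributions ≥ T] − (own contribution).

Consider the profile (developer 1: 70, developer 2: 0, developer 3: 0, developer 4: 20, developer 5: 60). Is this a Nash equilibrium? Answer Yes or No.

Yes

Total = 150 ≥ 150: provided.
Developer 1 (pledges 70, payoff 68): dropping to 0 → total 80, payoff 0. No gain.
Developer 2 (pledges 0, payoff 138): pledging 70 → total 220, payoff 68. No gain.
Developer 3 (pledges 0, payoff 138): pledging 20 → total 170, payoff 118. No gain.
Developer 4 (pledges 20, payoff 118): dropping to 0 → total 130, payoff 0. No gain.
Developer 5 (pledges 60, payoff 78): dropping to 0 → total 90, payoff 0. No gain.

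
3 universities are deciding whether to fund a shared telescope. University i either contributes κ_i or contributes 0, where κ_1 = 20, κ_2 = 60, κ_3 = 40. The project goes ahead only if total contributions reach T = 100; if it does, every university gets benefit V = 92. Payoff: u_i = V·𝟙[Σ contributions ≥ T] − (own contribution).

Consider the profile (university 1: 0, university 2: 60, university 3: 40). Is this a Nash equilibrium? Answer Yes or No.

Total = 100 ≥ 100: provided.
University 1 (pledges 0, payoff 92): pledging 20 → total 120, payoff 72. No gain.
University 2 (pledges 60, payoff 32): dropping to 0 → total 40, payoff 0. No gain.
University 3 (pledges 40, payoff 52): dropping to 0 → total 60, payoff 0. No gain.

Yes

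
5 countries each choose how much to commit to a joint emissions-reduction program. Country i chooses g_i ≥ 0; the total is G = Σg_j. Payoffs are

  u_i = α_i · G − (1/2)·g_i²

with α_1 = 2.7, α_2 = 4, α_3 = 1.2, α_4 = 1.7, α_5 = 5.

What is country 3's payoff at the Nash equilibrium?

16.8

Country i's FOC: ∂u_i/∂g_i = α_i − g_i = 0, so g_i* = α_i.
NE contributions = (2.7, 4, 1.2, 1.7, 5); G = 14.6.
u_3 = α_3·G − ½·(g_3)² = 1.2·14.6 − ½·1.2² = 16.8.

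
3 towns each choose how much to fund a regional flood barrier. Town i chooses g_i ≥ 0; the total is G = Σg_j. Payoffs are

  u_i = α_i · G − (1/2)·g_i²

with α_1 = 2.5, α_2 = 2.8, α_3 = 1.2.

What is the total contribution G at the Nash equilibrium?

Town i's FOC: ∂u_i/∂g_i = α_i − g_i = 0, so g_i* = α_i.
NE contributions = (2.5, 2.8, 1.2); G = 6.5.

6.5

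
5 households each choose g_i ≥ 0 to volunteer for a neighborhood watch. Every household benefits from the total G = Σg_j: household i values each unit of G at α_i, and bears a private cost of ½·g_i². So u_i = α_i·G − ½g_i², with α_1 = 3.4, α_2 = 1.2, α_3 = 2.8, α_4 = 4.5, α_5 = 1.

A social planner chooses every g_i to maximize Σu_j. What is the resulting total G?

64.5

Planner FOC: ∂(Σu_j)/∂g_i = (Σα_j) − g_i = 0, so g_i^SO = Σα_j = 12.9 for every i; G^SO = 64.5.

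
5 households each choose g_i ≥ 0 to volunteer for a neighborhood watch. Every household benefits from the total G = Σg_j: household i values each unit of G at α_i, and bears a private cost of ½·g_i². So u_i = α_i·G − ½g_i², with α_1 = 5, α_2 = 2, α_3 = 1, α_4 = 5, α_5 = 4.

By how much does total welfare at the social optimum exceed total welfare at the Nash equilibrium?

Household i's FOC: ∂u_i/∂g_i = α_i − g_i = 0, so g_i* = α_i.
NE contributions = (5, 2, 1, 5, 4); G = 17.
W^NE = (Σα)·G − ½Σα_i² = 17² − ½·71 = 253.5.
Planner sets g_i = Σα_j = 17 for every i, so G^SO = 5·17 = 85.
W^SO = (Σα)·G^SO − ½·5·(Σα)² = (5/2)·17² = 722.5.
Deadweight loss = W^SO − W^NE = 469.

469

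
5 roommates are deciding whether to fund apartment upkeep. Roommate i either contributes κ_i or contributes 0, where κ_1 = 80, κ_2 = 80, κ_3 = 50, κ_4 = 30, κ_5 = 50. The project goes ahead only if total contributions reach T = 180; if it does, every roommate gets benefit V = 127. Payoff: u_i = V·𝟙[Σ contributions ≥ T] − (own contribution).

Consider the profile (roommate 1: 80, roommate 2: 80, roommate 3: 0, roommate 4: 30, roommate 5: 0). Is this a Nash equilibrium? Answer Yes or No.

Total = 190 ≥ 180: provided.
Roommate 1 (pledges 80, payoff 47): dropping to 0 → total 110, payoff 0. No gain.
Roommate 2 (pledges 80, payoff 47): dropping to 0 → total 110, payoff 0. No gain.
Roommate 3 (pledges 0, payoff 127): pledging 50 → total 240, payoff 77. No gain.
Roommate 4 (pledges 30, payoff 97): dropping to 0 → total 160, payoff 0. No gain.
Roommate 5 (pledges 0, payoff 127): pledging 50 → total 240, payoff 77. No gain.

Yes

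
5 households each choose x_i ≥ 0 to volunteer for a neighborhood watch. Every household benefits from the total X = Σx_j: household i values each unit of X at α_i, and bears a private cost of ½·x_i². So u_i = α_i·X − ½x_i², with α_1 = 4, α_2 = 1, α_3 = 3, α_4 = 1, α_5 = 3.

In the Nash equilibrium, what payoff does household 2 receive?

11.5

Household i's FOC: ∂u_i/∂x_i = α_i − x_i = 0, so x_i* = α_i.
NE contributions = (4, 1, 3, 1, 3); X = 12.
u_2 = α_2·X − ½·(x_2)² = 1·12 − ½·1² = 11.5.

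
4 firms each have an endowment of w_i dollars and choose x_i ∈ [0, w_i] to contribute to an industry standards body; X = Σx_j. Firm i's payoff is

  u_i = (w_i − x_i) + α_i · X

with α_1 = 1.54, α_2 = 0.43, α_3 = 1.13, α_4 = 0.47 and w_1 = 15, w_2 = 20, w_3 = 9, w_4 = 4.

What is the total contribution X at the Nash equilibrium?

24

∂u_i/∂x_i = α_i − 1, so firm i contributes w_i if α_i > 1, else 0.
α_i > 1 for i ∈ {1, 3}; NE contributions (15, 0, 9, 0), X = 24.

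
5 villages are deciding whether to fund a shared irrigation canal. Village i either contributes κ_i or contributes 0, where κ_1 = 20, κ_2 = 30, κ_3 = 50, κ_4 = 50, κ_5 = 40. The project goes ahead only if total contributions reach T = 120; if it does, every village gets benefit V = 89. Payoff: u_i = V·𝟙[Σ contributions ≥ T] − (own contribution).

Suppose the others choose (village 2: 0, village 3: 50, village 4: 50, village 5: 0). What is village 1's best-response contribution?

Others' total = 100. Contributing 20 brings total to 120 ≥ 120: gain V − κ_1 = 69.
Best response: 20.

20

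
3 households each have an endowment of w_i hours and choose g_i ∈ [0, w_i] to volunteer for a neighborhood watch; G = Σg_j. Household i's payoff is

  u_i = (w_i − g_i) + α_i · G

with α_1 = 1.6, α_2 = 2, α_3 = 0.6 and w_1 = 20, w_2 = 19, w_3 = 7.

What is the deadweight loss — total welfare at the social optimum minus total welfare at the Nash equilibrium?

∂u_i/∂g_i = α_i − 1, so household i contributes w_i if α_i > 1, else 0.
α_i > 1 for i ∈ {1, 2}; NE contributions (20, 19, 0), G = 39.
W^NE = Σw_i − G^NE + (Σα_i)·G^NE = 46 + 3.2·39 = 170.8.
Planner: ∂(Σu_j)/∂g_i = Σα_j − 1 = 3.2 > 0, so everyone contributes w_i; G^SO = 46, W^SO = 46 + 3.2·46 = 193.2.
Deadweight loss = 22.4.

22.4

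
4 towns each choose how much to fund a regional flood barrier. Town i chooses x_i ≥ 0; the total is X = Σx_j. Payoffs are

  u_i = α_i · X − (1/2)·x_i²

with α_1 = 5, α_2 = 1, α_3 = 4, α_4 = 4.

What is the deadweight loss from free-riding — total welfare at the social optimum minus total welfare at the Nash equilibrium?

Town i's FOC: ∂u_i/∂x_i = α_i − x_i = 0, so x_i* = α_i.
NE contributions = (5, 1, 4, 4); X = 14.
W^NE = (Σα)·X − ½Σα_i² = 14² − ½·58 = 167.
Planner sets x_i = Σα_j = 14 for every i, so X^SO = 4·14 = 56.
W^SO = (Σα)·X^SO − ½·4·(Σα)² = (4/2)·14² = 392.
Deadweight loss = W^SO − W^NE = 225.

225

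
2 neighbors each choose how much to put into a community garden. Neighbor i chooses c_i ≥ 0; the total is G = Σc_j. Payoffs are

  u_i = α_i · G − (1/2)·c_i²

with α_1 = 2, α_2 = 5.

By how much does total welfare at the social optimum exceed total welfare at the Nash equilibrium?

Neighbor i's FOC: ∂u_i/∂c_i = α_i − c_i = 0, so c_i* = α_i.
NE contributions = (2, 5); G = 7.
W^NE = (Σα)·G − ½Σα_i² = 7² − ½·29 = 34.5.
Planner sets c_i = Σα_j = 7 for every i, so G^SO = 2·7 = 14.
W^SO = (Σα)·G^SO − ½·2·(Σα)² = (2/2)·7² = 49.
Deadweight loss = W^SO − W^NE = 14.5.

14.5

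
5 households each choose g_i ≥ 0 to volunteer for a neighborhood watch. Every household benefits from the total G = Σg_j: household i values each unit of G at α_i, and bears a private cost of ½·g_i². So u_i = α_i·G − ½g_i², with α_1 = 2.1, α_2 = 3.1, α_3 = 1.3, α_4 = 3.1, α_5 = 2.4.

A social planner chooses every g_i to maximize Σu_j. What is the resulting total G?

60

Planner FOC: ∂(Σu_j)/∂g_i = (Σα_j) − g_i = 0, so g_i^SO = Σα_j = 12 for every i; G^SO = 60.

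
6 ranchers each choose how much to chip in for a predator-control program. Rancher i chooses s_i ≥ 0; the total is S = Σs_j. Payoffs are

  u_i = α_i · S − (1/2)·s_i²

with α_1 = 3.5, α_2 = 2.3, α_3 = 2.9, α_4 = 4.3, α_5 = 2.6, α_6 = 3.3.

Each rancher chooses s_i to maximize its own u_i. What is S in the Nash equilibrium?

Rancher i's FOC: ∂u_i/∂s_i = α_i − s_i = 0, so s_i* = α_i.
NE contributions = (3.5, 2.3, 2.9, 4.3, 2.6, 3.3); S = 18.9.

18.9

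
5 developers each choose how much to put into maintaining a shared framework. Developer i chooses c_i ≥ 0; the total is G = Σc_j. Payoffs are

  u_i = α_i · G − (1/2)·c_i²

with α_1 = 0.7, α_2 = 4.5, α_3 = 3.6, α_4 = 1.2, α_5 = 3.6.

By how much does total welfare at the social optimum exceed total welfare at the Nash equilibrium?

301.49

Developer i's FOC: ∂u_i/∂c_i = α_i − c_i = 0, so c_i* = α_i.
NE contributions = (0.7, 4.5, 3.6, 1.2, 3.6); G = 13.6.
W^NE = (Σα)·G − ½Σα_i² = 13.6² − ½·48.1 = 160.91.
Planner sets c_i = Σα_j = 13.6 for every i, so G^SO = 5·13.6 = 68.
W^SO = (Σα)·G^SO − ½·5·(Σα)² = (5/2)·13.6² = 462.4.
Deadweight loss = W^SO − W^NE = 301.49.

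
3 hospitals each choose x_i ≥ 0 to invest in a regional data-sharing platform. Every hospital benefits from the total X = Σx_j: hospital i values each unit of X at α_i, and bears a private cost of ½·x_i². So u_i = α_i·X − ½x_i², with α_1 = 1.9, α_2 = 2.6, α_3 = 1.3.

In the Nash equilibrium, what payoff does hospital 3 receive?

Hospital i's FOC: ∂u_i/∂x_i = α_i − x_i = 0, so x_i* = α_i.
NE contributions = (1.9, 2.6, 1.3); X = 5.8.
u_3 = α_3·X − ½·(x_3)² = 1.3·5.8 − ½·1.3² = 6.695.

6.695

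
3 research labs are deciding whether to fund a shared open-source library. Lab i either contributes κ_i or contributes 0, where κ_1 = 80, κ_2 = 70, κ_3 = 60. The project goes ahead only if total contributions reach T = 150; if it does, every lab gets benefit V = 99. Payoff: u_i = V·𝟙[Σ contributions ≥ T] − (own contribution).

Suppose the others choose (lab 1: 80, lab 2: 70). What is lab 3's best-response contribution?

0

Others' total = 150 ≥ 150; contributing adds cost 60 for no extra benefit.
Best response: 0.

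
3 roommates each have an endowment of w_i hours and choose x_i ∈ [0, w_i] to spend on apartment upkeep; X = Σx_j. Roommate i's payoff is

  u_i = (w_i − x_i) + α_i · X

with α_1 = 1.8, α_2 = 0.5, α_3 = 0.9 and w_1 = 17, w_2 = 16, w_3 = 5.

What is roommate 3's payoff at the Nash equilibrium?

20.3

∂u_i/∂x_i = α_i − 1, so roommate i contributes w_i if α_i > 1, else 0.
α_i > 1 for i ∈ {1}; NE contributions (17, 0, 0), X = 17.
u_3 = (5 − 0) + 0.9·17 = 20.3.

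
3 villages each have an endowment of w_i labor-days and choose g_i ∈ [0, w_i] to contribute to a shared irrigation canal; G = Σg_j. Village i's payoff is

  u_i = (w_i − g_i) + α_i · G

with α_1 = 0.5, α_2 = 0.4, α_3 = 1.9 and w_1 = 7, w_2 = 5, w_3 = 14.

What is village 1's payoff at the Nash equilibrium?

14

∂u_i/∂g_i = α_i − 1, so village i contributes w_i if α_i > 1, else 0.
α_i > 1 for i ∈ {3}; NE contributions (0, 0, 14), G = 14.
u_1 = (7 − 0) + 0.5·14 = 14.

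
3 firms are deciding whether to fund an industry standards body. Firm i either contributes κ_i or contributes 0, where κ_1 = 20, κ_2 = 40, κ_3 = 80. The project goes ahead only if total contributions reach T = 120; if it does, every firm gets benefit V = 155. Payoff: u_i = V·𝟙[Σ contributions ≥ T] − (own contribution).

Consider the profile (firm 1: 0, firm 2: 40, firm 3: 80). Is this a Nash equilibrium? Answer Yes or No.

Yes

Total = 120 ≥ 120: provided.
Firm 1 (pledges 0, payoff 155): pledging 20 → total 140, payoff 135. No gain.
Firm 2 (pledges 40, payoff 115): dropping to 0 → total 80, payoff 0. No gain.
Firm 3 (pledges 80, payoff 75): dropping to 0 → total 40, payoff 0. No gain.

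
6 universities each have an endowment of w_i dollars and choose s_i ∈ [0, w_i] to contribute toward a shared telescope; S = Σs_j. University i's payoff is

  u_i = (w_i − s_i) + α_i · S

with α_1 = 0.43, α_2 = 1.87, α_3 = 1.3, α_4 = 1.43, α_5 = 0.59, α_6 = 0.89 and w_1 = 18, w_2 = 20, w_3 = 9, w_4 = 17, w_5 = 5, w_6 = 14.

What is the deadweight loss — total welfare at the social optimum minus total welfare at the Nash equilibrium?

∂u_i/∂s_i = α_i − 1, so university i contributes w_i if α_i > 1, else 0.
α_i > 1 for i ∈ {2, 3, 4}; NE contributions (0, 20, 9, 17, 0, 0), S = 46.
W^NE = Σw_i − S^NE + (Σα_i)·S^NE = 83 + 5.51·46 = 336.46.
Planner: ∂(Σu_j)/∂s_i = Σα_j − 1 = 5.51 > 0, so everyone contributes w_i; S^SO = 83, W^SO = 83 + 5.51·83 = 540.33.
Deadweight loss = 203.87.

203.87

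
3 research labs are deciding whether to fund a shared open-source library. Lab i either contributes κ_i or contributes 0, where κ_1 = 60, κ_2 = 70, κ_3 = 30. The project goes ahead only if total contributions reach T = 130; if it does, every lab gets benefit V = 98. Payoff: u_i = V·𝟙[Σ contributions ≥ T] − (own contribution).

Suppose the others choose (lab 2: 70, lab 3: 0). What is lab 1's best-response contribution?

60

Others' total = 70. Contributing 60 brings total to 130 ≥ 130: gain V − κ_1 = 38.
Best response: 60.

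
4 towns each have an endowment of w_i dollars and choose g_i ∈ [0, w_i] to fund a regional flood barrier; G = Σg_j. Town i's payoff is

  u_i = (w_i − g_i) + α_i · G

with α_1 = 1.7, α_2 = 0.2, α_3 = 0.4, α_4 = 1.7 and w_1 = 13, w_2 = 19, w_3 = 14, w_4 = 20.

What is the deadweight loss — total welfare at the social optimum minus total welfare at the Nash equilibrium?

∂u_i/∂g_i = α_i − 1, so town i contributes w_i if α_i > 1, else 0.
α_i > 1 for i ∈ {1, 4}; NE contributions (13, 0, 0, 20), G = 33.
W^NE = Σw_i − G^NE + (Σα_i)·G^NE = 66 + 3·33 = 165.
Planner: ∂(Σu_j)/∂g_i = Σα_j − 1 = 3 > 0, so everyone contributes w_i; G^SO = 66, W^SO = 66 + 3·66 = 264.
Deadweight loss = 99.

99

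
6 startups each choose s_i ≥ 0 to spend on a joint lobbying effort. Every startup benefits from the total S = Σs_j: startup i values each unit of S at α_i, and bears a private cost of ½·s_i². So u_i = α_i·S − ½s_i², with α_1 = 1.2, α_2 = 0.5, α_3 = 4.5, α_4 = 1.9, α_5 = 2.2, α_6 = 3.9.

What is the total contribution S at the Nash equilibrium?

Startup i's FOC: ∂u_i/∂s_i = α_i − s_i = 0, so s_i* = α_i.
NE contributions = (1.2, 0.5, 4.5, 1.9, 2.2, 3.9); S = 14.2.

14.2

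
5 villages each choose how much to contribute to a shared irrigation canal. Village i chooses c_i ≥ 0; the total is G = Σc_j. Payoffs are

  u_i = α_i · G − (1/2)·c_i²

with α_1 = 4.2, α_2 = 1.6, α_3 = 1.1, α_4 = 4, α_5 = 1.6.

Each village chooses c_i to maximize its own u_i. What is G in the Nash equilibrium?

Village i's FOC: ∂u_i/∂c_i = α_i − c_i = 0, so c_i* = α_i.
NE contributions = (4.2, 1.6, 1.1, 4, 1.6); G = 12.5.

12.5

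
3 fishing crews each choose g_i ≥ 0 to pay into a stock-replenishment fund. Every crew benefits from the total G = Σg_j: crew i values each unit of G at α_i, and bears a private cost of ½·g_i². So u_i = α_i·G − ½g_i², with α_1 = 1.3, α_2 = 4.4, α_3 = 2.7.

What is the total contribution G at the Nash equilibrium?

8.4

Crew i's FOC: ∂u_i/∂g_i = α_i − g_i = 0, so g_i* = α_i.
NE contributions = (1.3, 4.4, 2.7); G = 8.4.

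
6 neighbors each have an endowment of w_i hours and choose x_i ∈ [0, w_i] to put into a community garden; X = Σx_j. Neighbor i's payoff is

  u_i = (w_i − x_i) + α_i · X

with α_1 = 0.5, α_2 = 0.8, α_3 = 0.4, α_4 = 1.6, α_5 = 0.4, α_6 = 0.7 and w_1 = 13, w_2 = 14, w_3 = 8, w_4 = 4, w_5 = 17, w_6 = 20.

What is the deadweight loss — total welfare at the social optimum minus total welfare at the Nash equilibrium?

244.8

∂u_i/∂x_i = α_i − 1, so neighbor i contributes w_i if α_i > 1, else 0.
α_i > 1 for i ∈ {4}; NE contributions (0, 0, 0, 4, 0, 0), X = 4.
W^NE = Σw_i − X^NE + (Σα_i)·X^NE = 76 + 3.4·4 = 89.6.
Planner: ∂(Σu_j)/∂x_i = Σα_j − 1 = 3.4 > 0, so everyone contributes w_i; X^SO = 76, W^SO = 76 + 3.4·76 = 334.4.
Deadweight loss = 244.8.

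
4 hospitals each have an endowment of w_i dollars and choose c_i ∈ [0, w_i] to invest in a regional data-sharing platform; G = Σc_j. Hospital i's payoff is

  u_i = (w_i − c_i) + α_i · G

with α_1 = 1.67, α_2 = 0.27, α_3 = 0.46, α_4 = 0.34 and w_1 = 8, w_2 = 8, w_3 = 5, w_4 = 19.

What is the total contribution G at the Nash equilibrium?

∂u_i/∂c_i = α_i − 1, so hospital i contributes w_i if α_i > 1, else 0.
α_i > 1 for i ∈ {1}; NE contributions (8, 0, 0, 0), G = 8.

8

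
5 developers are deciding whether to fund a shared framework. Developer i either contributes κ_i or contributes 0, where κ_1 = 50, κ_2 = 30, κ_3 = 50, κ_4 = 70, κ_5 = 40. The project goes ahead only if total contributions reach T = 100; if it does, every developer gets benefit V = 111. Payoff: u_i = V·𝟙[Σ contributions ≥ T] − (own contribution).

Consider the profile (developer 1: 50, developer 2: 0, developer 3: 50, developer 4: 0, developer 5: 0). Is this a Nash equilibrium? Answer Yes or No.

Total = 100 ≥ 100: provided.
Developer 1 (pledges 50, payoff 61): dropping to 0 → total 50, payoff 0. No gain.
Developer 2 (pledges 0, payoff 111): pledging 30 → total 130, payoff 81. No gain.
Developer 3 (pledges 50, payoff 61): dropping to 0 → total 50, payoff 0. No gain.
Developer 4 (pledges 0, payoff 111): pledging 70 → total 170, payoff 41. No gain.
Developer 5 (pledges 0, payoff 111): pledging 40 → total 140, payoff 71. No gain.

Yes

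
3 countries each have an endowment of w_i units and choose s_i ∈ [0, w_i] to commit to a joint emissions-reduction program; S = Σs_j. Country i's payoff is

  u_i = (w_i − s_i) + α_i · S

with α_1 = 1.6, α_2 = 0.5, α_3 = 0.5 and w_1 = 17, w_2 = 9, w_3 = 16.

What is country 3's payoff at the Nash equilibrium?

24.5

∂u_i/∂s_i = α_i − 1, so country i contributes w_i if α_i > 1, else 0.
α_i > 1 for i ∈ {1}; NE contributions (17, 0, 0), S = 17.
u_3 = (16 − 0) + 0.5·17 = 24.5.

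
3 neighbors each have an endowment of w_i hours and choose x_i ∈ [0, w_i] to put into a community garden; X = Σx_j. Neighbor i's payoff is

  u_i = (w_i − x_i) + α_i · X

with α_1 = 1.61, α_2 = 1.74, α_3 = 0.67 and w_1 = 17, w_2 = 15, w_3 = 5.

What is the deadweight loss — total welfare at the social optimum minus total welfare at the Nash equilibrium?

15.1

∂u_i/∂x_i = α_i − 1, so neighbor i contributes w_i if α_i > 1, else 0.
α_i > 1 for i ∈ {1, 2}; NE contributions (17, 15, 0), X = 32.
W^NE = Σw_i − X^NE + (Σα_i)·X^NE = 37 + 3.02·32 = 133.64.
Planner: ∂(Σu_j)/∂x_i = Σα_j − 1 = 3.02 > 0, so everyone contributes w_i; X^SO = 37, W^SO = 37 + 3.02·37 = 148.74.
Deadweight loss = 15.1.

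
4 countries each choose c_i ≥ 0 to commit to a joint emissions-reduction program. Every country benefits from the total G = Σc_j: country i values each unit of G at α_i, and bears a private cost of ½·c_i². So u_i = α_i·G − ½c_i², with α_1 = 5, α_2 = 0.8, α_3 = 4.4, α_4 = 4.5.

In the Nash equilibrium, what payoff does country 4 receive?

56.025

Country i's FOC: ∂u_i/∂c_i = α_i − c_i = 0, so c_i* = α_i.
NE contributions = (5, 0.8, 4.4, 4.5); G = 14.7.
u_4 = α_4·G − ½·(c_4)² = 4.5·14.7 − ½·4.5² = 56.025.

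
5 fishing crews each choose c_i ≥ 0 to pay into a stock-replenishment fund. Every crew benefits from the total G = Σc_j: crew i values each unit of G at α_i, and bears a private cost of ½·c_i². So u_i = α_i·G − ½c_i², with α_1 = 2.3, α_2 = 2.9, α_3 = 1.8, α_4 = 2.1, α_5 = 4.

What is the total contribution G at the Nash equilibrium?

13.1

Crew i's FOC: ∂u_i/∂c_i = α_i − c_i = 0, so c_i* = α_i.
NE contributions = (2.3, 2.9, 1.8, 2.1, 4); G = 13.1.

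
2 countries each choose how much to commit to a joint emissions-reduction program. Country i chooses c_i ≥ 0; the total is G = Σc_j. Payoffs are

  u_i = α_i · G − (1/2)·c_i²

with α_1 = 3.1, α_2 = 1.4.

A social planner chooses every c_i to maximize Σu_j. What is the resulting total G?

Planner FOC: ∂(Σu_j)/∂c_i = (Σα_j) − c_i = 0, so c_i^SO = Σα_j = 4.5 for every i; G^SO = 9.

9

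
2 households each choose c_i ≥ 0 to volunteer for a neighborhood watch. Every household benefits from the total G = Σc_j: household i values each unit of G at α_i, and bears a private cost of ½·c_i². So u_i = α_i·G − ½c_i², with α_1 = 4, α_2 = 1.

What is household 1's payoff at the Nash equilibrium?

12

Household i's FOC: ∂u_i/∂c_i = α_i − c_i = 0, so c_i* = α_i.
NE contributions = (4, 1); G = 5.
u_1 = α_1·G − ½·(c_1)² = 4·5 − ½·4² = 12.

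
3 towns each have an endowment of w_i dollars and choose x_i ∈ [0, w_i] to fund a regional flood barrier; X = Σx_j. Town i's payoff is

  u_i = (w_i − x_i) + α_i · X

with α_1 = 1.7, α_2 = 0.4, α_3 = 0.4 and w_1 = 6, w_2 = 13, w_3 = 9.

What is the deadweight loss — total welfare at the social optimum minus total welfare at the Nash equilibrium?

∂u_i/∂x_i = α_i − 1, so town i contributes w_i if α_i > 1, else 0.
α_i > 1 for i ∈ {1}; NE contributions (6, 0, 0), X = 6.
W^NE = Σw_i − X^NE + (Σα_i)·X^NE = 28 + 1.5·6 = 37.
Planner: ∂(Σu_j)/∂x_i = Σα_j − 1 = 1.5 > 0, so everyone contributes w_i; X^SO = 28, W^SO = 28 + 1.5·28 = 70.
Deadweight loss = 33.

33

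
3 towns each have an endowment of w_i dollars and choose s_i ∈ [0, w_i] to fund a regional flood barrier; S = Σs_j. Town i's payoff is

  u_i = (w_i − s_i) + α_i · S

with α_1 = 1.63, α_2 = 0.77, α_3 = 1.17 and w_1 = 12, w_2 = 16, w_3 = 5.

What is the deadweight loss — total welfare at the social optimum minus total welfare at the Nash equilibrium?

∂u_i/∂s_i = α_i − 1, so town i contributes w_i if α_i > 1, else 0.
α_i > 1 for i ∈ {1, 3}; NE contributions (12, 0, 5), S = 17.
W^NE = Σw_i − S^NE + (Σα_i)·S^NE = 33 + 2.57·17 = 76.69.
Planner: ∂(Σu_j)/∂s_i = Σα_j − 1 = 2.57 > 0, so everyone contributes w_i; S^SO = 33, W^SO = 33 + 2.57·33 = 117.81.
Deadweight loss = 41.12.

41.12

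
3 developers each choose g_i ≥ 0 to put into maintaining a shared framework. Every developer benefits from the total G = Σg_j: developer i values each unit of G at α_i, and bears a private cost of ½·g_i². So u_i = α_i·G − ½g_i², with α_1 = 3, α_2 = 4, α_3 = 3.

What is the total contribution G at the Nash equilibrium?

10

Developer i's FOC: ∂u_i/∂g_i = α_i − g_i = 0, so g_i* = α_i.
NE contributions = (3, 4, 3); G = 10.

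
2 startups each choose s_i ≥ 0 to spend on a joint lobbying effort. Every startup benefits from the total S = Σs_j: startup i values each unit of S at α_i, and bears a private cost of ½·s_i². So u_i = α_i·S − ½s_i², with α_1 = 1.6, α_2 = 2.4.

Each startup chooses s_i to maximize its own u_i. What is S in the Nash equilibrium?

4

Startup i's FOC: ∂u_i/∂s_i = α_i − s_i = 0, so s_i* = α_i.
NE contributions = (1.6, 2.4); S = 4.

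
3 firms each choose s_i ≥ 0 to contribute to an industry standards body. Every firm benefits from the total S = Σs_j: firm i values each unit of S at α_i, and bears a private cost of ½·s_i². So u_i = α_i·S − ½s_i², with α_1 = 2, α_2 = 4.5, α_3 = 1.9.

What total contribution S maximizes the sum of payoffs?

Planner FOC: ∂(Σu_j)/∂s_i = (Σα_j) − s_i = 0, so s_i^SO = Σα_j = 8.4 for every i; S^SO = 25.2.

25.2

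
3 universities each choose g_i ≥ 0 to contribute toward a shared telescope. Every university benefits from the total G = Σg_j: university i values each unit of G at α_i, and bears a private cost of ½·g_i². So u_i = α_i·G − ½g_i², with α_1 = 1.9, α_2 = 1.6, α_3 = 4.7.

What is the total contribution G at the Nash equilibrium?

8.2

University i's FOC: ∂u_i/∂g_i = α_i − g_i = 0, so g_i* = α_i.
NE contributions = (1.9, 1.6, 4.7); G = 8.2.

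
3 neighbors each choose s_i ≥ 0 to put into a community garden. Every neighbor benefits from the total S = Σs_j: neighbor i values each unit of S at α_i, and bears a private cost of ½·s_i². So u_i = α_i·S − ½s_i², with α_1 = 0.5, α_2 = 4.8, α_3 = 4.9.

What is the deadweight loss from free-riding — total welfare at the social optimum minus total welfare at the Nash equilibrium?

75.67

Neighbor i's FOC: ∂u_i/∂s_i = α_i − s_i = 0, so s_i* = α_i.
NE contributions = (0.5, 4.8, 4.9); S = 10.2.
W^NE = (Σα)·S − ½Σα_i² = 10.2² − ½·47.3 = 80.39.
Planner sets s_i = Σα_j = 10.2 for every i, so S^SO = 3·10.2 = 30.6.
W^SO = (Σα)·S^SO − ½·3·(Σα)² = (3/2)·10.2² = 156.06.
Deadweight loss = W^SO − W^NE = 75.67.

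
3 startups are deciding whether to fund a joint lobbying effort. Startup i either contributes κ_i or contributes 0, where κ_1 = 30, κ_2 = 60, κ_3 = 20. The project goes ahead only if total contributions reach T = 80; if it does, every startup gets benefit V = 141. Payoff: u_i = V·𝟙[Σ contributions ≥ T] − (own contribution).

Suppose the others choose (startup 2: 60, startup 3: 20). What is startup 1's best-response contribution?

0

Others' total = 80 ≥ 80; contributing adds cost 30 for no extra benefit.
Best response: 0.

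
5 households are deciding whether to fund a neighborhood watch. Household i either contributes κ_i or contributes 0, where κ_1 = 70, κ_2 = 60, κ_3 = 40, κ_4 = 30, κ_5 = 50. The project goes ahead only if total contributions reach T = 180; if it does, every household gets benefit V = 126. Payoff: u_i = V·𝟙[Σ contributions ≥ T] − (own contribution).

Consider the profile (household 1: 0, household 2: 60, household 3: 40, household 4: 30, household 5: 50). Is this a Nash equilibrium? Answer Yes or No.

Total = 180 ≥ 180: provided.
Household 1 (pledges 0, payoff 126): pledging 70 → total 250, payoff 56. No gain.
Household 2 (pledges 60, payoff 66): dropping to 0 → total 120, payoff 0. No gain.
Household 3 (pledges 40, payoff 86): dropping to 0 → total 140, payoff 0. No gain.
Household 4 (pledges 30, payoff 96): dropping to 0 → total 150, payoff 0. No gain.
Household 5 (pledges 50, payoff 76): dropping to 0 → total 130, payoff 0. No gain.

Yes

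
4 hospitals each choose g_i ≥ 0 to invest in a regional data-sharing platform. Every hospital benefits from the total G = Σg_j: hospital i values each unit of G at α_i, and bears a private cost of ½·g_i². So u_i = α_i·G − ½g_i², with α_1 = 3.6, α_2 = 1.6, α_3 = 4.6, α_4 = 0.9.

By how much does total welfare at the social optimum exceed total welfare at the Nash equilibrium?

Hospital i's FOC: ∂u_i/∂g_i = α_i − g_i = 0, so g_i* = α_i.
NE contributions = (3.6, 1.6, 4.6, 0.9); G = 10.7.
W^NE = (Σα)·G − ½Σα_i² = 10.7² − ½·37.49 = 95.745.
Planner sets g_i = Σα_j = 10.7 for every i, so G^SO = 4·10.7 = 42.8.
W^SO = (Σα)·G^SO − ½·4·(Σα)² = (4/2)·10.7² = 228.98.
Deadweight loss = W^SO − W^NE = 133.235.

133.235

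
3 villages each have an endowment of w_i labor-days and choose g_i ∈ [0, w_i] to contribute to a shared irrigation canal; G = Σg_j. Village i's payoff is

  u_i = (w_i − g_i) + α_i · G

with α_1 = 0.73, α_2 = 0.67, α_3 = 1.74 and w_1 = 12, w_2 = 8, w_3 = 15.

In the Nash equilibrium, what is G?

∂u_i/∂g_i = α_i − 1, so village i contributes w_i if α_i > 1, else 0.
α_i > 1 for i ∈ {3}; NE contributions (0, 0, 15), G = 15.

15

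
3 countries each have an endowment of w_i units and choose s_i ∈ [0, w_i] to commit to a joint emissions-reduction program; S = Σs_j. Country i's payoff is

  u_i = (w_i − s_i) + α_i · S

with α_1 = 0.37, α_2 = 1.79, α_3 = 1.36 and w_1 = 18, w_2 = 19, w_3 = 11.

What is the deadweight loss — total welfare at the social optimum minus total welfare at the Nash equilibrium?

∂u_i/∂s_i = α_i − 1, so country i contributes w_i if α_i > 1, else 0.
α_i > 1 for i ∈ {2, 3}; NE contributions (0, 19, 11), S = 30.
W^NE = Σw_i − S^NE + (Σα_i)·S^NE = 48 + 2.52·30 = 123.6.
Planner: ∂(Σu_j)/∂s_i = Σα_j − 1 = 2.52 > 0, so everyone contributes w_i; S^SO = 48, W^SO = 48 + 2.52·48 = 168.96.
Deadweight loss = 45.36.

45.36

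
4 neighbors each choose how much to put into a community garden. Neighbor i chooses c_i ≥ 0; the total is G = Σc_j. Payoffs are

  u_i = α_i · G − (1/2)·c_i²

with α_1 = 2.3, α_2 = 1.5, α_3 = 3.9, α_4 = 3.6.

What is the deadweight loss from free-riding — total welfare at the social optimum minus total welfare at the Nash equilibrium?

145.545

Neighbor i's FOC: ∂u_i/∂c_i = α_i − c_i = 0, so c_i* = α_i.
NE contributions = (2.3, 1.5, 3.9, 3.6); G = 11.3.
W^NE = (Σα)·G − ½Σα_i² = 11.3² − ½·35.71 = 109.835.
Planner sets c_i = Σα_j = 11.3 for every i, so G^SO = 4·11.3 = 45.2.
W^SO = (Σα)·G^SO − ½·4·(Σα)² = (4/2)·11.3² = 255.38.
Deadweight loss = W^SO − W^NE = 145.545.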